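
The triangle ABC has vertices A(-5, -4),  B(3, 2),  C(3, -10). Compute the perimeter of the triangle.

32

|AB| = √((8)² + (6)²) = √100 = 10
|BC| = √((0)² + (-12)²) = √144 = 12
|CA| = √((-8)² + (6)²) = √100 = 10
Perimeter = 10 + 12 + 10 = 32.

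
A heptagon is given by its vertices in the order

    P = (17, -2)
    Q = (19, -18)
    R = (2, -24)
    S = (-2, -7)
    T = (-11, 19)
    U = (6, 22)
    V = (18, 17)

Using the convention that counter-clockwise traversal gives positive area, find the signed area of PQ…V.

-920

Cross-terms: -268, -420, -62, -115, -356, -294, -325  ⇒  Σ = -1840
Signed area = Σ/2 = -920 (negative ⇒ clockwise traversal).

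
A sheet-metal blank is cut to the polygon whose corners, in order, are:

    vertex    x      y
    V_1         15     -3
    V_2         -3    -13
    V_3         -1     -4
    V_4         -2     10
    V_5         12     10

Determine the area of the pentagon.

274.5

Apply the shoelace formula: 2A = Σ (x_i·y_{i+1} − x_{i+1}·y_i), indices taken mod 5.
Σ = (-204) + (-1) + (-18) + (-140) + (-186) = -549
Area = |Σ|/2 = 274.5.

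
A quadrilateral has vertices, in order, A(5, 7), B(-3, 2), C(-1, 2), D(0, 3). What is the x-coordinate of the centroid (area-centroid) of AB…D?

Apply the shoelace formula. First the cross-terms c_i = x_i·y_{i+1} − x_{i+1}·y_i:
  31, -4, -3, -15  ⇒  2A = 9, A = 4.5.
Then Σ (x_i + x_{i+1})·c_i = 6, so x̄ = 6 / (6·4.5) = 2/9.

2/9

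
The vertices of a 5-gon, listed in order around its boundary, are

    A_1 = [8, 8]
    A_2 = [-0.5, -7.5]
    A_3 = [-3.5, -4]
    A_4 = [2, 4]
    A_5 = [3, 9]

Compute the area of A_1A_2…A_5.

Σ = (-56) + (-24.25) + (-6) + (6) + (-48) = -128.25
Area = |Σ|/2 = 64.125.

64.125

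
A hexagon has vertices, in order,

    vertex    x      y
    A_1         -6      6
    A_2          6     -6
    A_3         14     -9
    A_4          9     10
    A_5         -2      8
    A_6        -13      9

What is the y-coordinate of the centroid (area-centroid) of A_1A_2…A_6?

281/135

Apply the shoelace formula. First the cross-terms c_i = x_i·y_{i+1} − x_{i+1}·y_i:
  0, 30, 221, 92, 86, -24  ⇒  2A = 405, A = 202.5.
Then Σ (y_i + y_{i+1})·c_i = 2529, so ȳ = 2529 / (6·202.5) = 281/135.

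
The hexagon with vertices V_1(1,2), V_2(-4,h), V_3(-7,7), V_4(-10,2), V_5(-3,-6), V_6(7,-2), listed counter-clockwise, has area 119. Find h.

The doubled signed area Σ (x_i y_{i+1} − x_{i+1} y_i) is linear in h.
With h=0 it equals 166; the coefficient of h is 8 (from the two edges through V_2).
So 8·h + 166 = 2·119 = 238 ⇒ h = 9.

9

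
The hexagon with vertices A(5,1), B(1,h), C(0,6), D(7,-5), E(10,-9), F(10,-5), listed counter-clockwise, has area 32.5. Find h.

8

The doubled signed area Σ (x_i y_{i+1} − x_{i+1} y_i) is linear in h.
With h=0 it equals 25; the coefficient of h is 5 (from the two edges through B).
So 5·h + 25 = 2·32.5 = 65 ⇒ h = 8.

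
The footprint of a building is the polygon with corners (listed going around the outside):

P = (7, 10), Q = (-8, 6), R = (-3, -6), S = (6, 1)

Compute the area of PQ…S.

Apply the shoelace formula: 2A = Σ (x_i·y_{i+1} − x_{i+1}·y_i), indices taken mod 4.
Cross-terms: 122, 66, 33, 53  ⇒  Σ = 274
Area = |Σ|/2 = 137.

137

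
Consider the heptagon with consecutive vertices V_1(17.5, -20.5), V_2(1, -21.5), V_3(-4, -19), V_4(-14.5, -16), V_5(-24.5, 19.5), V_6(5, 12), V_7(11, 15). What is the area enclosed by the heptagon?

Σ = (-355.75) + (-105) + (-211.5) + (-674.75) + (-391.5) + (-57) + (-488) = -2283.5
Area = |Σ|/2 = 1141.75.

1141.75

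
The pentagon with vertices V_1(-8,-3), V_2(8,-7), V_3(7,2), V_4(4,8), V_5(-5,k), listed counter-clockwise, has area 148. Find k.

4

Write out the shoelace sum; only the two edges meeting at V_5 involve k:
2·Area = [(4·k − (-5)·8) + ((-5)·(-3) − (-8)·k)] + 193
       = 12·k + 248 = 296
⇒ k = 4.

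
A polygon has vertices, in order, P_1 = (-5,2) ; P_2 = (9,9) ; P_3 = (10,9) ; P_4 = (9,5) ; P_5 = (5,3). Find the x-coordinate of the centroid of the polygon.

Apply Gauss's area formula. First the cross-terms c_i = x_i·y_{i+1} − x_{i+1}·y_i:
  -63, -9, -31, 2, 25  ⇒  2A = -76, A = -38.
Then Σ (x_i + x_{i+1})·c_i = -984, so x̄ = -984 / (6·(-38)) = 82/19.

82/19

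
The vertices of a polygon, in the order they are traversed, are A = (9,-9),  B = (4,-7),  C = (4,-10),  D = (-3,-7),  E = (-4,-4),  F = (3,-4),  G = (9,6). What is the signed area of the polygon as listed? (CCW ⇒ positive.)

Σ = (-27) + (-12) + (-58) + (-16) + (28) + (54) + (-135) = -166
Signed area = Σ/2 = -83 (negative ⇒ clockwise traversal).

-83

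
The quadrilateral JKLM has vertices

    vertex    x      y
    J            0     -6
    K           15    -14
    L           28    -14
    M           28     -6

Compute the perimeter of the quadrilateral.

66

|JK| = √((15)² + (-8)²) = √289 = 17
|KL| = √((13)² + (0)²) = √169 = 13
|LM| = √((0)² + (8)²) = √64 = 8
|MJ| = √((-28)² + (0)²) = √784 = 28
Perimeter = 17 + 13 + 8 + 28 = 66.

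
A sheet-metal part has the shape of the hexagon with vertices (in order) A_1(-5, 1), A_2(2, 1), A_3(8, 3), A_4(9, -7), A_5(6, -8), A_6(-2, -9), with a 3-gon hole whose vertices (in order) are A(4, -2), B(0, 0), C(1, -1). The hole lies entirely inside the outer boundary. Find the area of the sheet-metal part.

118.5

Outer boundary:
A_1→A_2: (-5)(1) − (2)(1) = -7
A_2→A_3: (2)(3) − (8)(1) = -2
A_3→A_4: (8)(-7) − (9)(3) = -83
A_4→A_5: (9)(-8) − (6)(-7) = -30
A_5→A_6: (6)(-9) − (-2)(-8) = -70
A_6→A_1: (-2)(1) − (-5)(-9) = -47
Σ = -239
Area = |Σ|/2 = 119.5.
Hole:
Apply Gauss's area formula: 2A = Σ (x_i·y_{i+1} − x_{i+1}·y_i), indices taken mod 3.
Cross-terms: 0, 0, 2  ⇒  Σ = 2
Area = |Σ|/2 = 1.
Net area = 119.5 − 1 = 118.5.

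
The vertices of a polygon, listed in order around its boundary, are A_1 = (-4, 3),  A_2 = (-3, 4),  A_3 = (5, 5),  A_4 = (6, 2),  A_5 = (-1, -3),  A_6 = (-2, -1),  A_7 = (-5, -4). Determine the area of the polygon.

55.5

Apply the shoelace (surveyor's) formula: 2A = Σ (x_i·y_{i+1} − x_{i+1}·y_i), indices taken mod 7.
A_1→A_2: (-4)(4) − (-3)(3) = -7
A_2→A_3: (-3)(5) − (5)(4) = -35
A_3→A_4: (5)(2) − (6)(5) = -20
A_4→A_5: (6)(-3) − (-1)(2) = -16
A_5→A_6: (-1)(-1) − (-2)(-3) = -5
A_6→A_7: (-2)(-4) − (-5)(-1) = 3
A_7→A_1: (-5)(3) − (-4)(-4) = -31
Σ = -111
Area = |Σ|/2 = 55.5.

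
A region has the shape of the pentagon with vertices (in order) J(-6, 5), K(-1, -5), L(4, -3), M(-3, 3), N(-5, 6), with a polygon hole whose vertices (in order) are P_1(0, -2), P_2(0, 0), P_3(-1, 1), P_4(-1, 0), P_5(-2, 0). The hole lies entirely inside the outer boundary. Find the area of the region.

32

Outer boundary:
Apply the shoelace (surveyor's) formula: 2A = Σ (x_i·y_{i+1} − x_{i+1}·y_i), indices taken mod 5.
Cross-terms: 35, 23, 3, -3, 11  ⇒  Σ = 69
Area = |Σ|/2 = 34.5.
Hole:
Cross-terms: 0, 0, 1, 0, 4  ⇒  Σ = 5
Area = |Σ|/2 = 2.5.
Net area = 34.5 − 2.5 = 32.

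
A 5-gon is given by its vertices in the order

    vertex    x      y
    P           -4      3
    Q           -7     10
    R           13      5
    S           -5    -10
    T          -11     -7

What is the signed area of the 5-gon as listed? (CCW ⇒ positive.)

Apply Gauss's area formula: 2A = Σ (x_i·y_{i+1} − x_{i+1}·y_i), indices taken mod 5.
P→Q: (-4)(10) − (-7)(3) = -19
Q→R: (-7)(5) − (13)(10) = -165
R→S: (13)(-10) − (-5)(5) = -105
S→T: (-5)(-7) − (-11)(-10) = -75
T→P: (-11)(3) − (-4)(-7) = -61
Σ = -425
Signed area = Σ/2 = -212.5 (negative ⇒ clockwise traversal).

-212.5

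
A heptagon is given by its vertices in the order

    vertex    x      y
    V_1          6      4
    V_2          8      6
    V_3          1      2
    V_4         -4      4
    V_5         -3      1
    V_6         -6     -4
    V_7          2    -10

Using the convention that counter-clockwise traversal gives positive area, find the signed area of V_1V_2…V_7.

Σ = (4) + (10) + (12) + (8) + (18) + (68) + (68) = 188
Signed area = Σ/2 = 94 (positive ⇒ counter-clockwise traversal).

94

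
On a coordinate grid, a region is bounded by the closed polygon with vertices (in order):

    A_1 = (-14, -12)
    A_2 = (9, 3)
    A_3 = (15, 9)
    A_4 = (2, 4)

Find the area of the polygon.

88

Apply the shoelace formula: 2A = Σ (x_i·y_{i+1} − x_{i+1}·y_i), indices taken mod 4.
Cross-terms: 66, 36, 42, 32  ⇒  Σ = 176
Area = |Σ|/2 = 88.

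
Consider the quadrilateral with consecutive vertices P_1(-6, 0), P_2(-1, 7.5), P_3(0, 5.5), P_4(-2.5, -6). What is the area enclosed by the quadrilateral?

36.375

Apply the surveyor's formula: 2A = Σ (x_i·y_{i+1} − x_{i+1}·y_i), indices taken mod 4.
Cross-terms: -45, -5.5, 13.75, -36  ⇒  Σ = -72.75
Area = |Σ|/2 = 36.375.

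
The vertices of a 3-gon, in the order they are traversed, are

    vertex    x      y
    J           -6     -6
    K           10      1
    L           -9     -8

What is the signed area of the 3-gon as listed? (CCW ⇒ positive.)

Σ = (54) + (-71) + (6) = -11
Signed area = Σ/2 = -5.5 (negative ⇒ clockwise traversal).

-5.5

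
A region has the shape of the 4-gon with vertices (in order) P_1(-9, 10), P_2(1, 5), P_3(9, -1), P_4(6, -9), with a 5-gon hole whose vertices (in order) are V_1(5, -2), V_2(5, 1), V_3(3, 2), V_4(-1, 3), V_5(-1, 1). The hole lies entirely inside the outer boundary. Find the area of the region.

82.5

Outer boundary:
Apply the surveyor's formula: 2A = Σ (x_i·y_{i+1} − x_{i+1}·y_i), indices taken mod 4.
Cross-terms: -55, -46, -75, -21  ⇒  Σ = -197
Area = |Σ|/2 = 98.5.
Hole:
Apply Gauss's area formula: 2A = Σ (x_i·y_{i+1} − x_{i+1}·y_i), indices taken mod 5.
Σ = (15) + (7) + (11) + (2) + (-3) = 32
Area = |Σ|/2 = 16.
Net area = 98.5 − 16 = 82.5.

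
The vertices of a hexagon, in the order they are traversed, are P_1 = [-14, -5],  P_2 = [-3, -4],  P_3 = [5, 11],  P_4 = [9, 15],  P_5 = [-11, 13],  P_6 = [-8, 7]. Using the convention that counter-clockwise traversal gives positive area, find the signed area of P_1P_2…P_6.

225.5

Σ = (41) + (-13) + (-24) + (282) + (27) + (138) = 451
Signed area = Σ/2 = 225.5 (positive ⇒ counter-clockwise traversal).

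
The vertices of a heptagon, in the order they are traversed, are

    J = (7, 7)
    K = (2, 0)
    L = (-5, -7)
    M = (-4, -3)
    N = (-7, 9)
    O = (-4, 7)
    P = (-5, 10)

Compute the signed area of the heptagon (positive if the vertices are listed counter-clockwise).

Apply the shoelace formula: 2A = Σ (x_i·y_{i+1} − x_{i+1}·y_i), indices taken mod 7.
Σ = (-14) + (-14) + (-13) + (-57) + (-13) + (-5) + (-105) = -221
Signed area = Σ/2 = -110.5 (negative ⇒ clockwise traversal).

-110.5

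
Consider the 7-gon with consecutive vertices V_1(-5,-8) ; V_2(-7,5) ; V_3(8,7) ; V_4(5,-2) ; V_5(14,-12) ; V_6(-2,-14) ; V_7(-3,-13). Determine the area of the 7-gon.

Σ = (-81) + (-89) + (-51) + (-32) + (-220) + (-16) + (-41) = -530
Area = |Σ|/2 = 265.

265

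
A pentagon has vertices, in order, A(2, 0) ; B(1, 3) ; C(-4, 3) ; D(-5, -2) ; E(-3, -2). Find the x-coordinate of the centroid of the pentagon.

-45/26

Apply the surveyor's formula. First the cross-terms c_i = x_i·y_{i+1} − x_{i+1}·y_i:
  6, 15, 23, 4, 4  ⇒  2A = 52, A = 26.
Then Σ (x_i + x_{i+1})·c_i = -270, so x̄ = -270 / (6·26) = -45/26.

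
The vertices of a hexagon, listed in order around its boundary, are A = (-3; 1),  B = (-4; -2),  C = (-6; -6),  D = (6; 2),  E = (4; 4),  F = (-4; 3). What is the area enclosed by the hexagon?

47.5

Apply the surveyor's formula: 2A = Σ (x_i·y_{i+1} − x_{i+1}·y_i), indices taken mod 6.
A→B: (-3)(-2) − (-4)(1) = 10
B→C: (-4)(-6) − (-6)(-2) = 12
C→D: (-6)(2) − (6)(-6) = 24
D→E: (6)(4) − (4)(2) = 16
E→F: (4)(3) − (-4)(4) = 28
F→A: (-4)(1) − (-3)(3) = 5
Σ = 95
Area = |Σ|/2 = 47.5.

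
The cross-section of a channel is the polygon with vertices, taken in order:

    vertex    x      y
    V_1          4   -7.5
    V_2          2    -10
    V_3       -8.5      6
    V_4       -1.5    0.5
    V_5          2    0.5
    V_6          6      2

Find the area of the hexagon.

73.5

Apply Gauss's area formula: 2A = Σ (x_i·y_{i+1} − x_{i+1}·y_i), indices taken mod 6.
Σ = (-25) + (-73) + (4.75) + (-1.75) + (1) + (-53) = -147
Area = |Σ|/2 = 73.5.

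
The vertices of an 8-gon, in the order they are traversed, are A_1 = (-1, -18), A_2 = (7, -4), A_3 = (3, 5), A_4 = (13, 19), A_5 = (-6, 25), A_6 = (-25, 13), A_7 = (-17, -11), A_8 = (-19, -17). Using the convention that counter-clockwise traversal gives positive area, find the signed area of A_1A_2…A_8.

1028

Apply the shoelace (surveyor's) formula: 2A = Σ (x_i·y_{i+1} − x_{i+1}·y_i), indices taken mod 8.
Cross-terms: 130, 47, -8, 439, 547, 496, 80, 325  ⇒  Σ = 2056
Signed area = Σ/2 = 1028 (positive ⇒ counter-clockwise traversal).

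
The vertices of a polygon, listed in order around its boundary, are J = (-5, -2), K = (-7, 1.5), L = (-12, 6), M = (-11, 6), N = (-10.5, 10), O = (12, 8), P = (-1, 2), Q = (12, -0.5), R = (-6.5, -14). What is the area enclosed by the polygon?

261.125

Apply the shoelace (surveyor's) formula: 2A = Σ (x_i·y_{i+1} − x_{i+1}·y_i), indices taken mod 9.
Cross-terms: -21.5, -24, -6, -47, -204, 32, -23.5, -171.25, -57  ⇒  Σ = -522.25
Area = |Σ|/2 = 261.125.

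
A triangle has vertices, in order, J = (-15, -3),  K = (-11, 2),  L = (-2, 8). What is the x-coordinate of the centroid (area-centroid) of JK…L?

-28/3

Apply the shoelace formula. First the cross-terms c_i = x_i·y_{i+1} − x_{i+1}·y_i:
  -63, -84, 126  ⇒  2A = -21, A = -10.5.
Then Σ (x_i + x_{i+1})·c_i = 588, so x̄ = 588 / (6·(-10.5)) = -28/3.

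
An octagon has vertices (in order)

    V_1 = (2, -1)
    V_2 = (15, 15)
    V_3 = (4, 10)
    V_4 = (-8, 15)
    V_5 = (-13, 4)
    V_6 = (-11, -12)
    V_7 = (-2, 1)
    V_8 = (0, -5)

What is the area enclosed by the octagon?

Apply the surveyor's formula: 2A = Σ (x_i·y_{i+1} − x_{i+1}·y_i), indices taken mod 8.
Σ = (45) + (90) + (140) + (163) + (200) + (-35) + (10) + (10) = 623
Area = |Σ|/2 = 311.5.

311.5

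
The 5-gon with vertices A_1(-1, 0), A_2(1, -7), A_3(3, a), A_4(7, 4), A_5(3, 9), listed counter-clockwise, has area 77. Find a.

-9

Write out the shoelace sum; only the two edges meeting at A_3 involve a:
2·Area = [(1·a − 3·(-7)) + (3·4 − 7·a)] + 67
       = -6·a + 100 = 154
⇒ a = -9.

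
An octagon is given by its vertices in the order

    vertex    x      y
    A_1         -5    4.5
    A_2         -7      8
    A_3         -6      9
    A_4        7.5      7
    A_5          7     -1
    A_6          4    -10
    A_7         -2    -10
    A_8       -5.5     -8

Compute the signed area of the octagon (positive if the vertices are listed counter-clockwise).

-209.625

Apply the shoelace formula: 2A = Σ (x_i·y_{i+1} − x_{i+1}·y_i), indices taken mod 8.
Σ = (-8.5) + (-15) + (-109.5) + (-56.5) + (-66) + (-60) + (-39) + (-64.75) = -419.25
Signed area = Σ/2 = -209.625 (negative ⇒ clockwise traversal).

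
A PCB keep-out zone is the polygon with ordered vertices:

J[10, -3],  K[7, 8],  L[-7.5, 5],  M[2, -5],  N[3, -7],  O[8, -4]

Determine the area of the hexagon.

142.25

Apply the shoelace formula: 2A = Σ (x_i·y_{i+1} − x_{i+1}·y_i), indices taken mod 6.
J→K: (10)(8) − (7)(-3) = 101
K→L: (7)(5) − (-7.5)(8) = 95
L→M: (-7.5)(-5) − (2)(5) = 27.5
M→N: (2)(-7) − (3)(-5) = 1
N→O: (3)(-4) − (8)(-7) = 44
O→J: (8)(-3) − (10)(-4) = 16
Σ = 284.5
Area = |Σ|/2 = 142.25.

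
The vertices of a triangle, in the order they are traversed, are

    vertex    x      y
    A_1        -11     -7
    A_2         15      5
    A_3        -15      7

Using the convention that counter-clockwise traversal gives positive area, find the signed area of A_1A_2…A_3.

206

Apply the shoelace formula: 2A = Σ (x_i·y_{i+1} − x_{i+1}·y_i), indices taken mod 3.
A_1→A_2: (-11)(5) − (15)(-7) = 50
A_2→A_3: (15)(7) − (-15)(5) = 180
A_3→A_1: (-15)(-7) − (-11)(7) = 182
Σ = 412
Signed area = Σ/2 = 206 (positive ⇒ counter-clockwise traversal).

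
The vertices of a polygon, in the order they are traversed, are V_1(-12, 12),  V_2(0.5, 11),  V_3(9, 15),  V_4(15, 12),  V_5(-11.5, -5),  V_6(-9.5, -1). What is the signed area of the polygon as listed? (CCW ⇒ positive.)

Cross-terms: -138, -91.5, -117, 63, -36, -126  ⇒  Σ = -445.5
Signed area = Σ/2 = -222.75 (negative ⇒ clockwise traversal).

-222.75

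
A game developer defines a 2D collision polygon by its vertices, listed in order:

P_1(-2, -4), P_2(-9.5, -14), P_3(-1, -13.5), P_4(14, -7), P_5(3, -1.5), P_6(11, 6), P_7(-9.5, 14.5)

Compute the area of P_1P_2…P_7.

309.125

P_1→P_2: (-2)(-14) − (-9.5)(-4) = -10
P_2→P_3: (-9.5)(-13.5) − (-1)(-14) = 114.25
P_3→P_4: (-1)(-7) − (14)(-13.5) = 196
P_4→P_5: (14)(-1.5) − (3)(-7) = 0
P_5→P_6: (3)(6) − (11)(-1.5) = 34.5
P_6→P_7: (11)(14.5) − (-9.5)(6) = 216.5
P_7→P_1: (-9.5)(-4) − (-2)(14.5) = 67
Σ = 618.25
Area = |Σ|/2 = 309.125.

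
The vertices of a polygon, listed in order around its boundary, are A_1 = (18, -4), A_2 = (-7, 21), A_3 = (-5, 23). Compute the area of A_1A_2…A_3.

50

Apply Gauss's area formula: 2A = Σ (x_i·y_{i+1} − x_{i+1}·y_i), indices taken mod 3.
A_1→A_2: (18)(21) − (-7)(-4) = 350
A_2→A_3: (-7)(23) − (-5)(21) = -56
A_3→A_1: (-5)(-4) − (18)(23) = -394
Σ = -100
Area = |Σ|/2 = 50.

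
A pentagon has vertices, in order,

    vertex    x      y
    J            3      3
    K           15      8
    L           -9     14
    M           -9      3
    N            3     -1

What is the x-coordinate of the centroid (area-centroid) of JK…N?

-11/31

Apply the surveyor's formula. First the cross-terms c_i = x_i·y_{i+1} − x_{i+1}·y_i:
  -21, 282, 99, 0, 12  ⇒  2A = 372, A = 186.
Then Σ (x_i + x_{i+1})·c_i = -396, so x̄ = -396 / (6·186) = -11/31.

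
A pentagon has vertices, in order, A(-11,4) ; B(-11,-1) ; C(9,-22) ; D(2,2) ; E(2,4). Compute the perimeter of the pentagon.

74

|AB| = √((0)² + (-5)²) = √25 = 5
|BC| = √((20)² + (-21)²) = √841 = 29
|CD| = √((-7)² + (24)²) = √625 = 25
|DE| = √((0)² + (2)²) = √4 = 2
|EA| = √((-13)² + (0)²) = √169 = 13
Perimeter = 5 + 29 + 25 + 2 + 13 = 74.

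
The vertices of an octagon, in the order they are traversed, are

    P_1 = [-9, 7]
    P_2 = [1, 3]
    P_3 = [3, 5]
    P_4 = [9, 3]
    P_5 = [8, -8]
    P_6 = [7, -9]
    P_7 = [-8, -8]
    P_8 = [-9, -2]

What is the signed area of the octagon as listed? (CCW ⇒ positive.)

Apply the shoelace (surveyor's) formula: 2A = Σ (x_i·y_{i+1} − x_{i+1}·y_i), indices taken mod 8.
Cross-terms: -34, -4, -36, -96, -16, -128, -56, -81  ⇒  Σ = -451
Signed area = Σ/2 = -225.5 (negative ⇒ clockwise traversal).

-225.5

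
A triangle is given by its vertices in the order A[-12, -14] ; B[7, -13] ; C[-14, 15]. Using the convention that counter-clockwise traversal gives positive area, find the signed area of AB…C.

Σ = (254) + (-77) + (376) = 553
Signed area = Σ/2 = 276.5 (positive ⇒ counter-clockwise traversal).

276.5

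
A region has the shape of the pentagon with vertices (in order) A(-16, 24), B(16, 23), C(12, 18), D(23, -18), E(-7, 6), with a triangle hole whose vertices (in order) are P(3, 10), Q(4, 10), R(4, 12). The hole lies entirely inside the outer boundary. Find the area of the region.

Outer boundary:
Σ = (-752) + (12) + (-630) + (12) + (-72) = -1430
Area = |Σ|/2 = 715.
Hole:
Σ = (-10) + (8) + (4) = 2
Area = |Σ|/2 = 1.
Net area = 715 − 1 = 714.

714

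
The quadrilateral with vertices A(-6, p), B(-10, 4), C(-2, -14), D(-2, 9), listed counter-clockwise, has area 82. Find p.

Write out the shoelace sum; only the two edges meeting at A involve p:
2·Area = [((-2)·p − (-6)·9) + ((-6)·4 − (-10)·p)] + 102
       = 8·p + 132 = 164
⇒ p = 4.

4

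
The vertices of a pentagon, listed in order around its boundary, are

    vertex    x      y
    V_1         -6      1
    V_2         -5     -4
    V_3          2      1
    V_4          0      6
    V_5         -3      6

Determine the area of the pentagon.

47.5

Apply Gauss's area formula: 2A = Σ (x_i·y_{i+1} − x_{i+1}·y_i), indices taken mod 5.
Cross-terms: 29, 3, 12, 18, 33  ⇒  Σ = 95
Area = |Σ|/2 = 47.5.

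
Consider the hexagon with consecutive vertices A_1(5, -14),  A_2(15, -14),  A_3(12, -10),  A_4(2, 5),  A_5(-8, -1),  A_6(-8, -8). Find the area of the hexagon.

242

Apply the surveyor's formula: 2A = Σ (x_i·y_{i+1} − x_{i+1}·y_i), indices taken mod 6.
Σ = (140) + (18) + (80) + (38) + (56) + (152) = 484
Area = |Σ|/2 = 242.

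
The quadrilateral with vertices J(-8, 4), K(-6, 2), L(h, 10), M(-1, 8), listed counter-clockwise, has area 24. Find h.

5

Write out the shoelace sum; only the two edges meeting at L involve h:
2·Area = [((-6)·10 − h·2) + (h·8 − (-1)·10)] + 68
       = 6·h + 18 = 48
⇒ h = 5.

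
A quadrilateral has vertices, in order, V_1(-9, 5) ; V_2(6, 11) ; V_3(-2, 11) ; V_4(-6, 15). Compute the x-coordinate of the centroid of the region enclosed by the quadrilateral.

-281/75

Apply the shoelace (surveyor's) formula. First the cross-terms c_i = x_i·y_{i+1} − x_{i+1}·y_i:
  -129, 88, 36, 105  ⇒  2A = 100, A = 50.
Then Σ (x_i + x_{i+1})·c_i = -1124, so x̄ = -1124 / (6·50) = -281/75.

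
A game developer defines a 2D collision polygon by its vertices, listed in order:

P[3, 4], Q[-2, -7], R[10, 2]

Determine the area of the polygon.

Cross-terms: -13, 66, 34  ⇒  Σ = 87
Area = |Σ|/2 = 43.5.

43.5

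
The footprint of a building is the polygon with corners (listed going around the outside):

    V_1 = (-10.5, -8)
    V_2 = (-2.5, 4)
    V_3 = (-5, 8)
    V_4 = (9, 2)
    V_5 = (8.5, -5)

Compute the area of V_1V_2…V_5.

163.25

Cross-terms: -62, 0, -82, -62, -120.5  ⇒  Σ = -326.5
Area = |Σ|/2 = 163.25.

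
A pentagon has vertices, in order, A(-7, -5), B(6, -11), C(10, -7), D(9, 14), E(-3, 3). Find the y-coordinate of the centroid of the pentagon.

Apply the shoelace (surveyor's) formula. First the cross-terms c_i = x_i·y_{i+1} − x_{i+1}·y_i:
  107, 68, 203, 69, 36  ⇒  2A = 483, A = 241.5.
Then Σ (y_i + y_{i+1})·c_i = -414, so ȳ = -414 / (6·241.5) = -2/7.

-2/7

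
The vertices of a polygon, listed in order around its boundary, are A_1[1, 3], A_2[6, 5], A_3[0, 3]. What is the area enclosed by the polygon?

Apply Gauss's area formula: 2A = Σ (x_i·y_{i+1} − x_{i+1}·y_i), indices taken mod 3.
Σ = (-13) + (18) + (-3) = 2
Area = |Σ|/2 = 1.

1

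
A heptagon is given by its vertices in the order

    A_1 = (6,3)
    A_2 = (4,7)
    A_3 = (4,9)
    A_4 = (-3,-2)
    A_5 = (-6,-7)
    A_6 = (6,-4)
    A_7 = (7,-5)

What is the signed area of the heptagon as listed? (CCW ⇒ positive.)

90.5

Σ = (30) + (8) + (19) + (9) + (66) + (-2) + (51) = 181
Signed area = Σ/2 = 90.5 (positive ⇒ counter-clockwise traversal).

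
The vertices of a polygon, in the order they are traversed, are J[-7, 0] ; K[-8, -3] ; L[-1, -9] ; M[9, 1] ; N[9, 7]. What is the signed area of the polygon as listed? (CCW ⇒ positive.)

136.5

Apply the shoelace formula: 2A = Σ (x_i·y_{i+1} − x_{i+1}·y_i), indices taken mod 5.
Σ = (21) + (69) + (80) + (54) + (49) = 273
Signed area = Σ/2 = 136.5 (positive ⇒ counter-clockwise traversal).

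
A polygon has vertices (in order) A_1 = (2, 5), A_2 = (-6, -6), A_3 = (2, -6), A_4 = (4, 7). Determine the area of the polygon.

55

Cross-terms: 18, 48, 38, 6  ⇒  Σ = 110
Area = |Σ|/2 = 55.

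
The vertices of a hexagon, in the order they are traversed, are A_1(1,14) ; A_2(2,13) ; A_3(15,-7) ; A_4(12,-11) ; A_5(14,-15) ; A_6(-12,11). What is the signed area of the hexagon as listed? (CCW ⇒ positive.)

-268

Apply the surveyor's formula: 2A = Σ (x_i·y_{i+1} − x_{i+1}·y_i), indices taken mod 6.
Σ = (-15) + (-209) + (-81) + (-26) + (-26) + (-179) = -536
Signed area = Σ/2 = -268 (negative ⇒ clockwise traversal).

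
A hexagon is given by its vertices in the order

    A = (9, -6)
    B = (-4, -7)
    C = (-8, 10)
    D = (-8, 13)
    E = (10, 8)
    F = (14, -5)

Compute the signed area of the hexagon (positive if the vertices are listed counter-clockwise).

Cross-terms: -87, -96, -24, -194, -162, -39  ⇒  Σ = -602
Signed area = Σ/2 = -301 (negative ⇒ clockwise traversal).

-301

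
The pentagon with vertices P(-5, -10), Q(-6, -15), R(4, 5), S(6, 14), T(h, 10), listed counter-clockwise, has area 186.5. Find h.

Write out the shoelace sum; only the two edges meeting at T involve h:
2·Area = [(6·10 − h·14) + (h·(-10) − (-5)·10)] + 71
       = -24·h + 181 = 373
⇒ h = -8.

-8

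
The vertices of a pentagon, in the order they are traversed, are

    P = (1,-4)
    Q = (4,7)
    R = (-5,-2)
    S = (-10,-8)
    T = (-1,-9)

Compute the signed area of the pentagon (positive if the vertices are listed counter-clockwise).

Apply Gauss's area formula: 2A = Σ (x_i·y_{i+1} − x_{i+1}·y_i), indices taken mod 5.
Σ = (23) + (27) + (20) + (82) + (13) = 165
Signed area = Σ/2 = 82.5 (positive ⇒ counter-clockwise traversal).

82.5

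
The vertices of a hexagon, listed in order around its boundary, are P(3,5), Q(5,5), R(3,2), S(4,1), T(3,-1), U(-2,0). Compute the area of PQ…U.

Apply the shoelace (surveyor's) formula: 2A = Σ (x_i·y_{i+1} − x_{i+1}·y_i), indices taken mod 6.
Σ = (-10) + (-5) + (-5) + (-7) + (-2) + (-10) = -39
Area = |Σ|/2 = 19.5.

19.5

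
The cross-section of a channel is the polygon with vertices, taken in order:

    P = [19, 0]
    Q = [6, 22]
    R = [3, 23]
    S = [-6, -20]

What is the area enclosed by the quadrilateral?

Apply the shoelace formula: 2A = Σ (x_i·y_{i+1} − x_{i+1}·y_i), indices taken mod 4.
Σ = (418) + (72) + (78) + (380) = 948
Area = |Σ|/2 = 474.

474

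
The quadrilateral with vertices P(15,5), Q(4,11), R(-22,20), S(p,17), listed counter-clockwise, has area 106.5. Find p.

Write out the shoelace sum; only the two edges meeting at S involve p:
2·Area = [((-22)·17 − p·20) + (p·5 − 15·17)] + 467
       = -15·p + -162 = 213
⇒ p = -25.

-25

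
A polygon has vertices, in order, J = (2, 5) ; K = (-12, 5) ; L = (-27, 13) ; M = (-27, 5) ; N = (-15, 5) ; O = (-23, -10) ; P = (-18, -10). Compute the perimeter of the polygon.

|JK| = √((-14)² + (0)²) = √196 = 14
|KL| = √((-15)² + (8)²) = √289 = 17
|LM| = √((0)² + (-8)²) = √64 = 8
|MN| = √((12)² + (0)²) = √144 = 12
|NO| = √((-8)² + (-15)²) = √289 = 17
|OP| = √((5)² + (0)²) = √25 = 5
|PJ| = √((20)² + (15)²) = √625 = 25
Perimeter = 14 + 17 + 8 + 12 + 17 + 5 + 25 = 98.

98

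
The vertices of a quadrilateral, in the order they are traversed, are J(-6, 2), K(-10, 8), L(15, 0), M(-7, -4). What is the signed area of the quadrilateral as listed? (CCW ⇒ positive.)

-123

J→K: (-6)(8) − (-10)(2) = -28
K→L: (-10)(0) − (15)(8) = -120
L→M: (15)(-4) − (-7)(0) = -60
M→J: (-7)(2) − (-6)(-4) = -38
Σ = -246
Signed area = Σ/2 = -123 (negative ⇒ clockwise traversal).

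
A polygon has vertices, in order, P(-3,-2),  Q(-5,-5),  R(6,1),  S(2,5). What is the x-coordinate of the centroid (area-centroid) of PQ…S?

22/23

Apply the shoelace (surveyor's) formula. First the cross-terms c_i = x_i·y_{i+1} − x_{i+1}·y_i:
  5, 25, 28, 11  ⇒  2A = 69, A = 34.5.
Then Σ (x_i + x_{i+1})·c_i = 198, so x̄ = 198 / (6·34.5) = 22/23.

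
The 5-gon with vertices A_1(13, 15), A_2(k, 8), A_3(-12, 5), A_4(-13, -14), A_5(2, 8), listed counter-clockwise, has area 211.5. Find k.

-14

Write out the shoelace sum; only the two edges meeting at A_2 involve k:
2·Area = [(13·8 − k·15) + (k·5 − (-12)·8)] + 83
       = -10·k + 283 = 423
⇒ k = -14.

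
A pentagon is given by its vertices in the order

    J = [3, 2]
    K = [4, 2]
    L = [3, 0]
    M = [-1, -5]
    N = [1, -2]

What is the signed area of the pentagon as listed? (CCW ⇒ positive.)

-4

Cross-terms: -2, -6, -15, 7, 8  ⇒  Σ = -8
Signed area = Σ/2 = -4 (negative ⇒ clockwise traversal).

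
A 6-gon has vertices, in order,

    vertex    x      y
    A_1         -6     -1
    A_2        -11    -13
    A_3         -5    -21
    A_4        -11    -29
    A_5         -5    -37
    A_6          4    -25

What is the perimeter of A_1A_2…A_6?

|A_1A_2| = √((-5)² + (-12)²) = √169 = 13
|A_2A_3| = √((6)² + (-8)²) = √100 = 10
|A_3A_4| = √((-6)² + (-8)²) = √100 = 10
|A_4A_5| = √((6)² + (-8)²) = √100 = 10
|A_5A_6| = √((9)² + (12)²) = √225 = 15
|A_6A_1| = √((-10)² + (24)²) = √676 = 26
Perimeter = 13 + 10 + 10 + 10 + 15 + 26 = 84.

84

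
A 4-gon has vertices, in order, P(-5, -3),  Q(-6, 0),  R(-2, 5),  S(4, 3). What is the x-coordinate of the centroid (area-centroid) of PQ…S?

Apply Gauss's area formula. First the cross-terms c_i = x_i·y_{i+1} − x_{i+1}·y_i:
  -18, -30, -26, 3  ⇒  2A = -71, A = -35.5.
Then Σ (x_i + x_{i+1})·c_i = 383, so x̄ = 383 / (6·(-35.5)) = -383/213.

-383/213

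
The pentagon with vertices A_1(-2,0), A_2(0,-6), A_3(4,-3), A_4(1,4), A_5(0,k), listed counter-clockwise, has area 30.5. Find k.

2

Write out the shoelace sum; only the two edges meeting at A_5 involve k:
2·Area = [(1·k − 0·4) + (0·0 − (-2)·k)] + 55
       = 3·k + 55 = 61
⇒ k = 2.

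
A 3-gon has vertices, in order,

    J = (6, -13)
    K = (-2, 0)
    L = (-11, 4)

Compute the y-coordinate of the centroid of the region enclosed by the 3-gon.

-3

Apply the shoelace (surveyor's) formula. First the cross-terms c_i = x_i·y_{i+1} − x_{i+1}·y_i:
  -26, -8, 119  ⇒  2A = 85, A = 42.5.
Then Σ (y_i + y_{i+1})·c_i = -765, so ȳ = -765 / (6·42.5) = -3.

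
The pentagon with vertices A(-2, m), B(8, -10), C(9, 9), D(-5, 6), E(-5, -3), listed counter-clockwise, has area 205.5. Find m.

-7

The doubled signed area Σ (x_i y_{i+1} − x_{i+1} y_i) is linear in m.
With m=0 it equals 320; the coefficient of m is -13 (from the two edges through A).
So -13·m + 320 = 2·205.5 = 411 ⇒ m = -7.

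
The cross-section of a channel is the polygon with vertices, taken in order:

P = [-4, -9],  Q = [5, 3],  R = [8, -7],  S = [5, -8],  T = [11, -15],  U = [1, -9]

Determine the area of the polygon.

85.5

Σ = (33) + (-59) + (-29) + (13) + (-84) + (-45) = -171
Area = |Σ|/2 = 85.5.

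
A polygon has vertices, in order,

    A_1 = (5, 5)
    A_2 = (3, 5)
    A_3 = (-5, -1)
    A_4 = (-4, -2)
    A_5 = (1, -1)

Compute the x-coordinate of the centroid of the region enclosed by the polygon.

Apply the shoelace (surveyor's) formula. First the cross-terms c_i = x_i·y_{i+1} − x_{i+1}·y_i:
  10, 22, 6, 6, 10  ⇒  2A = 54, A = 27.
Then Σ (x_i + x_{i+1})·c_i = 24, so x̄ = 24 / (6·27) = 4/27.

4/27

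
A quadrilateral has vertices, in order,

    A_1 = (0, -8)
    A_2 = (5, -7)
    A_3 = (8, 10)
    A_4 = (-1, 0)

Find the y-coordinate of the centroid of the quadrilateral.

Apply the shoelace formula. First the cross-terms c_i = x_i·y_{i+1} − x_{i+1}·y_i:
  40, 106, 10, 8  ⇒  2A = 164, A = 82.
Then Σ (y_i + y_{i+1})·c_i = -246, so ȳ = -246 / (6·82) = -0.5.

-0.5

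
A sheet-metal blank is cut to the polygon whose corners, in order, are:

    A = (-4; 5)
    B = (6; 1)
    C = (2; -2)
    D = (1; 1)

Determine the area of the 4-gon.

Apply the surveyor's formula: 2A = Σ (x_i·y_{i+1} − x_{i+1}·y_i), indices taken mod 4.
Σ = (-34) + (-14) + (4) + (9) = -35
Area = |Σ|/2 = 17.5.

17.5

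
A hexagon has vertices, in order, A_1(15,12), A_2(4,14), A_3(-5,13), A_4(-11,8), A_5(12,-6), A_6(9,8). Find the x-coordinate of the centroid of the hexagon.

92/33

Apply the shoelace (surveyor's) formula. First the cross-terms c_i = x_i·y_{i+1} − x_{i+1}·y_i:
  162, 122, 103, -30, 150, -12  ⇒  2A = 495, A = 247.5.
Then Σ (x_i + x_{i+1})·c_i = 4140, so x̄ = 4140 / (6·247.5) = 92/33.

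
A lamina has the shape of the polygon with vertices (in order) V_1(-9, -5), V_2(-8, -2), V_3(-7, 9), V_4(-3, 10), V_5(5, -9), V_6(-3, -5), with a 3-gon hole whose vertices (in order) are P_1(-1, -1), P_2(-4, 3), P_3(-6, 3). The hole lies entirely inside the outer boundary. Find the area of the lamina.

Outer boundary:
Cross-terms: -22, -86, -43, -23, -52, -30  ⇒  Σ = -256
Area = |Σ|/2 = 128.
Hole:
P_1→P_2: (-1)(3) − (-4)(-1) = -7
P_2→P_3: (-4)(3) − (-6)(3) = 6
P_3→P_1: (-6)(-1) − (-1)(3) = 9
Σ = 8
Area = |Σ|/2 = 4.
Net area = 128 − 4 = 124.

124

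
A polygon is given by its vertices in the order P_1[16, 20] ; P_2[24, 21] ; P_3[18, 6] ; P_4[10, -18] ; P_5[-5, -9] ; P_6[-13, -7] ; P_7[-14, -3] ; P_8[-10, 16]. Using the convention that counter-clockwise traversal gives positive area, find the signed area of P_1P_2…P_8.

Apply the shoelace formula: 2A = Σ (x_i·y_{i+1} − x_{i+1}·y_i), indices taken mod 8.
Cross-terms: -144, -234, -384, -180, -82, -59, -254, -456  ⇒  Σ = -1793
Signed area = Σ/2 = -896.5 (negative ⇒ clockwise traversal).

-896.5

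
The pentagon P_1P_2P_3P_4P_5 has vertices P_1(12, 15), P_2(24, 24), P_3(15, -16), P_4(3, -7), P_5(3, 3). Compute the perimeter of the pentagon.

96

|P_1P_2| = √((12)² + (9)²) = √225 = 15
|P_2P_3| = √((-9)² + (-40)²) = √1681 = 41
|P_3P_4| = √((-12)² + (9)²) = √225 = 15
|P_4P_5| = √((0)² + (10)²) = √100 = 10
|P_5P_1| = √((9)² + (12)²) = √225 = 15
Perimeter = 15 + 41 + 15 + 10 + 15 = 96.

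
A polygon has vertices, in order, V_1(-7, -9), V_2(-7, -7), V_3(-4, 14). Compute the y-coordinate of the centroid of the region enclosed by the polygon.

Apply the shoelace (surveyor's) formula. First the cross-terms c_i = x_i·y_{i+1} − x_{i+1}·y_i:
  -14, -126, 134  ⇒  2A = -6, A = -3.
Then Σ (y_i + y_{i+1})·c_i = 12, so ȳ = 12 / (6·(-3)) = -2/3.

-2/3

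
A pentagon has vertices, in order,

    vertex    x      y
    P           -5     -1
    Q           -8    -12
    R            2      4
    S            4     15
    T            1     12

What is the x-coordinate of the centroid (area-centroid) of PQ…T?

Apply Gauss's area formula. First the cross-terms c_i = x_i·y_{i+1} − x_{i+1}·y_i:
  52, -8, 14, 33, 59  ⇒  2A = 150, A = 75.
Then Σ (x_i + x_{i+1})·c_i = -615, so x̄ = -615 / (6·75) = -41/30.

-41/30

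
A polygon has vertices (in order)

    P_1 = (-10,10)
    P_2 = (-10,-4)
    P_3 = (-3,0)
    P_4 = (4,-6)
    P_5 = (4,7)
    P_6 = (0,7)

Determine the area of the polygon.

Σ = (140) + (-12) + (18) + (52) + (28) + (70) = 296
Area = |Σ|/2 = 148.

148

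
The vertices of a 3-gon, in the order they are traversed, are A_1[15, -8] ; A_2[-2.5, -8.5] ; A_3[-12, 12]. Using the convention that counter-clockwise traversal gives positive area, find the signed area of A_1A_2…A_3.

-181.75

Apply the shoelace formula: 2A = Σ (x_i·y_{i+1} − x_{i+1}·y_i), indices taken mod 3.
A_1→A_2: (15)(-8.5) − (-2.5)(-8) = -147.5
A_2→A_3: (-2.5)(12) − (-12)(-8.5) = -132
A_3→A_1: (-12)(-8) − (15)(12) = -84
Σ = -363.5
Signed area = Σ/2 = -181.75 (negative ⇒ clockwise traversal).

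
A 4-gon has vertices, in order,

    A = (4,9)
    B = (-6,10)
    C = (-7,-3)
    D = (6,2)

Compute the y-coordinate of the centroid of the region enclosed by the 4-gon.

121/29

Apply Gauss's area formula. First the cross-terms c_i = x_i·y_{i+1} − x_{i+1}·y_i:
  94, 88, 4, 46  ⇒  2A = 232, A = 116.
Then Σ (y_i + y_{i+1})·c_i = 2904, so ȳ = 2904 / (6·116) = 121/29.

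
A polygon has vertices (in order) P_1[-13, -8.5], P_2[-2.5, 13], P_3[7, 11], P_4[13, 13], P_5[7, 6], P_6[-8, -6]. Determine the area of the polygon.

Apply the shoelace formula: 2A = Σ (x_i·y_{i+1} − x_{i+1}·y_i), indices taken mod 6.
Cross-terms: -190.25, -118.5, -52, -13, 6, -10  ⇒  Σ = -377.75
Area = |Σ|/2 = 188.875.

188.875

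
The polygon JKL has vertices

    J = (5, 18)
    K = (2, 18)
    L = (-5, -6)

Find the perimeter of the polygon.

|JK| = √((-3)² + (0)²) = √9 = 3
|KL| = √((-7)² + (-24)²) = √625 = 25
|LJ| = √((10)² + (24)²) = √676 = 26
Perimeter = 3 + 25 + 26 = 54.

54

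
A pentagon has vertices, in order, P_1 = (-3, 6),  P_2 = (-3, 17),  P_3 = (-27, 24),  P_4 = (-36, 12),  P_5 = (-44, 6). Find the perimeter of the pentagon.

102

|P_1P_2| = √((0)² + (11)²) = √121 = 11
|P_2P_3| = √((-24)² + (7)²) = √625 = 25
|P_3P_4| = √((-9)² + (-12)²) = √225 = 15
|P_4P_5| = √((-8)² + (-6)²) = √100 = 10
|P_5P_1| = √((41)² + (0)²) = √1681 = 41
Perimeter = 11 + 25 + 15 + 10 + 41 = 102.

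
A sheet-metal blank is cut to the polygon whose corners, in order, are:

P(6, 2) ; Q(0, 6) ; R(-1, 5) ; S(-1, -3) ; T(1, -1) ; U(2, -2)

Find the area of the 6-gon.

35

Apply Gauss's area formula: 2A = Σ (x_i·y_{i+1} − x_{i+1}·y_i), indices taken mod 6.
P→Q: (6)(6) − (0)(2) = 36
Q→R: (0)(5) − (-1)(6) = 6
R→S: (-1)(-3) − (-1)(5) = 8
S→T: (-1)(-1) − (1)(-3) = 4
T→U: (1)(-2) − (2)(-1) = 0
U→P: (2)(2) − (6)(-2) = 16
Σ = 70
Area = |Σ|/2 = 35.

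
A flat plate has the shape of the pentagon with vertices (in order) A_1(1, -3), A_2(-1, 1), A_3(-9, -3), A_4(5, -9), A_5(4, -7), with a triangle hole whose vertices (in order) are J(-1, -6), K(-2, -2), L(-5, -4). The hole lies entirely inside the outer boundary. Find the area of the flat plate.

Outer boundary:
Cross-terms: -2, 12, 96, 1, -5  ⇒  Σ = 102
Area = |Σ|/2 = 51.
Hole:
Apply the surveyor's formula: 2A = Σ (x_i·y_{i+1} − x_{i+1}·y_i), indices taken mod 3.
Σ = (-10) + (-2) + (26) = 14
Area = |Σ|/2 = 7.
Net area = 51 − 7 = 44.

44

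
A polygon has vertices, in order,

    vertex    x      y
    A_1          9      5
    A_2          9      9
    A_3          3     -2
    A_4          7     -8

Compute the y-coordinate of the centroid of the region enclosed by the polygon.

-4/33

Apply the shoelace (surveyor's) formula. First the cross-terms c_i = x_i·y_{i+1} − x_{i+1}·y_i:
  36, -45, -10, 107  ⇒  2A = 88, A = 44.
Then Σ (y_i + y_{i+1})·c_i = -32, so ȳ = -32 / (6·44) = -4/33.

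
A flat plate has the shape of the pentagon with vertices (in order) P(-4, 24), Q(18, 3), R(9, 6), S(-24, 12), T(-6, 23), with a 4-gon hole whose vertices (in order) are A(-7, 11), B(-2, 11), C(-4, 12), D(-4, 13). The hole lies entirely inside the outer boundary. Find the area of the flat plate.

317.5

Outer boundary:
Apply Gauss's area formula: 2A = Σ (x_i·y_{i+1} − x_{i+1}·y_i), indices taken mod 5.
Σ = (-444) + (81) + (252) + (-480) + (-52) = -643
Area = |Σ|/2 = 321.5.
Hole:
Apply the surveyor's formula: 2A = Σ (x_i·y_{i+1} − x_{i+1}·y_i), indices taken mod 4.
Σ = (-55) + (20) + (-4) + (47) = 8
Area = |Σ|/2 = 4.
Net area = 321.5 − 4 = 317.5.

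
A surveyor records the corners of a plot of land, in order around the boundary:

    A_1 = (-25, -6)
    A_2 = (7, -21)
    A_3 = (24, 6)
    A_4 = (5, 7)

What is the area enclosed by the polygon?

698

Apply the shoelace (surveyor's) formula: 2A = Σ (x_i·y_{i+1} − x_{i+1}·y_i), indices taken mod 4.
Cross-terms: 567, 546, 138, 145  ⇒  Σ = 1396
Area = |Σ|/2 = 698.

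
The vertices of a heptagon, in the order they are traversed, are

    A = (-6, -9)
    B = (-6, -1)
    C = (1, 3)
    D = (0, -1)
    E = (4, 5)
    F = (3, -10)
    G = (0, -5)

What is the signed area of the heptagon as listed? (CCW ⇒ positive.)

Σ = (-48) + (-17) + (-1) + (4) + (-55) + (-15) + (-30) = -162
Signed area = Σ/2 = -81 (negative ⇒ clockwise traversal).

-81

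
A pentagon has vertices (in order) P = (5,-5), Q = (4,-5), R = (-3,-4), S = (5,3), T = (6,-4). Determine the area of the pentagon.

Apply the surveyor's formula: 2A = Σ (x_i·y_{i+1} − x_{i+1}·y_i), indices taken mod 5.
P→Q: (5)(-5) − (4)(-5) = -5
Q→R: (4)(-4) − (-3)(-5) = -31
R→S: (-3)(3) − (5)(-4) = 11
S→T: (5)(-4) − (6)(3) = -38
T→P: (6)(-5) − (5)(-4) = -10
Σ = -73
Area = |Σ|/2 = 36.5.

36.5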